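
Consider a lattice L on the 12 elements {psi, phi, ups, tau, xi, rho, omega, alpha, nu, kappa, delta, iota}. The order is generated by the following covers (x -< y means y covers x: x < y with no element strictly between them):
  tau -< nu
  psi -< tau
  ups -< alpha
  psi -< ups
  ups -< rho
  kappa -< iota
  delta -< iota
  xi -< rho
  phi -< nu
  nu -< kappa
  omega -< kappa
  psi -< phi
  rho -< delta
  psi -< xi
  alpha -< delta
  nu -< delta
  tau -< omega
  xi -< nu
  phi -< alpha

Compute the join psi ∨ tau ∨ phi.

nu

Common upper bounds of {psi, tau, phi}: delta, iota, kappa, nu.
The least among these is nu.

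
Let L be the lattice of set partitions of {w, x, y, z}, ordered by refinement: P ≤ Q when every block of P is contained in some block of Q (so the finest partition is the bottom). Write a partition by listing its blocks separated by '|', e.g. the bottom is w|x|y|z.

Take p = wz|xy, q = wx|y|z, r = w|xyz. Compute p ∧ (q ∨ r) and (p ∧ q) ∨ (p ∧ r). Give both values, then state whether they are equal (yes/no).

q ∨ r = wxyz, so p ∧ (q ∨ r) = wz|xy ∧ wxyz = wz|xy.
p ∧ q = w|x|y|z and p ∧ r = w|xy|z, so (p ∧ q) ∨ (p ∧ r) = w|x|y|z ∨ w|xy|z = w|xy|z.
Equal: no.

wz|xy; w|xy|z; no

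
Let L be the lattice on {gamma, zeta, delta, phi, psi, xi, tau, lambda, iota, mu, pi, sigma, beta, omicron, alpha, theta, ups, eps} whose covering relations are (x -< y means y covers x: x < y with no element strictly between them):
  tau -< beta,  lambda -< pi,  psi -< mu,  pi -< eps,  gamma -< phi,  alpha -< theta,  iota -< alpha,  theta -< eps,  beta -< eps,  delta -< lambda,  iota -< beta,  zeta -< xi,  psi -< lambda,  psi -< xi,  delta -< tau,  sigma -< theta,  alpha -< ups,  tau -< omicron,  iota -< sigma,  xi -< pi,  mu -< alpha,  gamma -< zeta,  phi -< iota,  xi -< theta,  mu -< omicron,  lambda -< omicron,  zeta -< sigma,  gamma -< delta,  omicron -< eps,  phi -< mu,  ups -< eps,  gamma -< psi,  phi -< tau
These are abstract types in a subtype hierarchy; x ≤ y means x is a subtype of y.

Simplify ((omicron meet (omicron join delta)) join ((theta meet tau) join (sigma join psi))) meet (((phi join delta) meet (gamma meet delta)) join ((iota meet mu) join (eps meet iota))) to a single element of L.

omicron ∨ delta = omicron
omicron ∧ omicron = omicron
theta ∧ tau = phi
sigma ∨ psi = theta
phi ∨ theta = theta
omicron ∨ theta = eps
phi ∨ delta = tau
gamma ∧ delta = gamma
tau ∧ gamma = gamma
iota ∧ mu = phi
eps ∧ iota = iota
phi ∨ iota = iota
gamma ∨ iota = iota
eps ∧ iota = iota

iota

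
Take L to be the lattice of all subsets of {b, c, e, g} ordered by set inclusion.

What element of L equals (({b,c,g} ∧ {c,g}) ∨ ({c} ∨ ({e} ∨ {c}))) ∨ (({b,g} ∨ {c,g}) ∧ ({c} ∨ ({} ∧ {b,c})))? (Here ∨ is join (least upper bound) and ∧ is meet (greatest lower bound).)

{b,c,g} ∧ {c,g} = {c,g}
{e} ∨ {c} = {c,e}
{c} ∨ {c,e} = {c,e}
{c,g} ∨ {c,e} = {c,e,g}
{b,g} ∨ {c,g} = {b,c,g}
{} ∧ {b,c} = {}
{c} ∨ {} = {c}
{b,c,g} ∧ {c} = {c}
{c,e,g} ∨ {c} = {c,e,g}

{c,e,g}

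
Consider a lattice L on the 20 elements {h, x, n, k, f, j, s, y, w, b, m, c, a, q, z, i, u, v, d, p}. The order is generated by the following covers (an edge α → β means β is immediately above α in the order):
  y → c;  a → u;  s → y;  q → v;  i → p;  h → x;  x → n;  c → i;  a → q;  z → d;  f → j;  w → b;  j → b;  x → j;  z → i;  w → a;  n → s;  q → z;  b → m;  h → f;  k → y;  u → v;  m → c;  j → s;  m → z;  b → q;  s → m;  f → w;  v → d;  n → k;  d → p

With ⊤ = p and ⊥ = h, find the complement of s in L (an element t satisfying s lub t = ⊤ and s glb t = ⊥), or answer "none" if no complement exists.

none

For every candidate t, either s ∨ t ≠ p or s ∧ t ≠ h; no complement exists.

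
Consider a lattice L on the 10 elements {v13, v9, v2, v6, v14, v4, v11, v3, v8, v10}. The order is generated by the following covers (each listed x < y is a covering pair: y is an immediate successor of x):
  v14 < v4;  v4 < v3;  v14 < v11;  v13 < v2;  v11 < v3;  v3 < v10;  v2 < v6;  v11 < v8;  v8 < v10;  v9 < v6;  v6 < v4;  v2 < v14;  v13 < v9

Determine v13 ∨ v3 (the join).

v3

Common upper bounds of {v13, v3}: v10, v3.
The least among these is v3.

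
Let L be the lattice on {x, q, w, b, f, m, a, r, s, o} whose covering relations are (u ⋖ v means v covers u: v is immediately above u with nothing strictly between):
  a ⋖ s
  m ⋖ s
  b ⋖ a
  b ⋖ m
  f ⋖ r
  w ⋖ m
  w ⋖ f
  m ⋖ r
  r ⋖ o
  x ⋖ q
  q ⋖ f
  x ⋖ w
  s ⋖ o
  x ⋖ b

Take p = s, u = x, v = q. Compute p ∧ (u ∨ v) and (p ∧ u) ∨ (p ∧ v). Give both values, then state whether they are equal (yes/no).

u ∨ v = q, so p ∧ (u ∨ v) = s ∧ q = x.
p ∧ u = x and p ∧ v = x, so (p ∧ u) ∨ (p ∧ v) = x ∨ x = x.
Equal: yes.

x; x; yes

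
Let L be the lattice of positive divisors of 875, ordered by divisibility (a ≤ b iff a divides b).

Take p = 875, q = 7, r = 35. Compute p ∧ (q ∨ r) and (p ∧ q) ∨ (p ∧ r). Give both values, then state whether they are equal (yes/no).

q ∨ r = 35, so p ∧ (q ∨ r) = 875 ∧ 35 = 35.
p ∧ q = 7 and p ∧ r = 35, so (p ∧ q) ∨ (p ∧ r) = 7 ∨ 35 = 35.
Equal: yes.

35; 35; yes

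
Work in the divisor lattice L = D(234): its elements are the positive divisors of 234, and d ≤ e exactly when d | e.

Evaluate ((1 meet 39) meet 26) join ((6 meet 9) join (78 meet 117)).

1 ∧ 39 = 1
1 ∧ 26 = 1
6 ∧ 9 = 3
78 ∧ 117 = 39
3 ∨ 39 = 39
1 ∨ 39 = 39

39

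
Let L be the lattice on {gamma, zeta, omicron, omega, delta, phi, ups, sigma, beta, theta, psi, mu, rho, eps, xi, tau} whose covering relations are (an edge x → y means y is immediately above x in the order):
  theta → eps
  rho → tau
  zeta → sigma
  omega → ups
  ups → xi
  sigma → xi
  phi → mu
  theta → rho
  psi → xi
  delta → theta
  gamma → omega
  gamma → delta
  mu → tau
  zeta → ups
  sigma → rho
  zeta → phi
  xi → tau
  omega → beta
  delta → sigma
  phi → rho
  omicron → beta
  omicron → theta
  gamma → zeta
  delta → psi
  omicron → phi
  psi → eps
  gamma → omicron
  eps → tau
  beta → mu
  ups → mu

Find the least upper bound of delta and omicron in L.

theta

Common upper bounds of {delta, omicron}: eps, rho, tau, theta.
The least among these is theta.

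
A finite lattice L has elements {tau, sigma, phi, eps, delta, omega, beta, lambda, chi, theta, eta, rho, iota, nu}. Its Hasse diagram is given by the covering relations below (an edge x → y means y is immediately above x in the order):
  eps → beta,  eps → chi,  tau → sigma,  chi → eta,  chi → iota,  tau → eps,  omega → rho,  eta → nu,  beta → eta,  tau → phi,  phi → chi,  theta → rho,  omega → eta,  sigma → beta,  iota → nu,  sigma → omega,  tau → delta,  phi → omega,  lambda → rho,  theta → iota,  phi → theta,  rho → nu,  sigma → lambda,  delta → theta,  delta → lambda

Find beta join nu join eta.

Common upper bounds of {beta, nu, eta}: nu.
The least among these is nu.

nu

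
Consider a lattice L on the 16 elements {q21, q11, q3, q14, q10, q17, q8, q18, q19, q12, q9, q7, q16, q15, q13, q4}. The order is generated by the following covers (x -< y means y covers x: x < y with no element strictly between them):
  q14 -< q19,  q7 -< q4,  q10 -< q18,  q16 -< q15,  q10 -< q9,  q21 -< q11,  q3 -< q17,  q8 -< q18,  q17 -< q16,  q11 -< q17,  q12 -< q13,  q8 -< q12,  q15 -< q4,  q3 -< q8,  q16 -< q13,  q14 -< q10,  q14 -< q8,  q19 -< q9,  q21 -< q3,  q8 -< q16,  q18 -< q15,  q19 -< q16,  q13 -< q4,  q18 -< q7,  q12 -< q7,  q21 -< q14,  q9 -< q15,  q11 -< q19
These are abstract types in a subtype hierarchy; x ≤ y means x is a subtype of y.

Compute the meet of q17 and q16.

q17

Common lower bounds of {q17, q16}: q11, q17, q21, q3.
The greatest among these is q17.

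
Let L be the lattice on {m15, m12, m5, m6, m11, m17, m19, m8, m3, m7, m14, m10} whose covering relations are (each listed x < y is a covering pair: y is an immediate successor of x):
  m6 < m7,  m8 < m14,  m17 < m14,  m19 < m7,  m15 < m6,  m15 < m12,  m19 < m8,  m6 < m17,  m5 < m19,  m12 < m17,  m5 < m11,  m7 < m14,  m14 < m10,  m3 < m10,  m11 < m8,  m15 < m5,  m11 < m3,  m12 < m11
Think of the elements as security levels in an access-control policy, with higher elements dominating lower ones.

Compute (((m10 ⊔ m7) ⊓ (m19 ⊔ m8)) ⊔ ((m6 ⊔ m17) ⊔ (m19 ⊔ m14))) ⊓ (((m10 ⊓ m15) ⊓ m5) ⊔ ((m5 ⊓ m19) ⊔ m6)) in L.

m10 ∨ m7 = m10
m19 ∨ m8 = m8
m10 ∧ m8 = m8
m6 ∨ m17 = m17
m19 ∨ m14 = m14
m17 ∨ m14 = m14
m8 ∨ m14 = m14
m10 ∧ m15 = m15
m15 ∧ m5 = m15
m5 ∧ m19 = m5
m5 ∨ m6 = m7
m15 ∨ m7 = m7
m14 ∧ m7 = m7

m7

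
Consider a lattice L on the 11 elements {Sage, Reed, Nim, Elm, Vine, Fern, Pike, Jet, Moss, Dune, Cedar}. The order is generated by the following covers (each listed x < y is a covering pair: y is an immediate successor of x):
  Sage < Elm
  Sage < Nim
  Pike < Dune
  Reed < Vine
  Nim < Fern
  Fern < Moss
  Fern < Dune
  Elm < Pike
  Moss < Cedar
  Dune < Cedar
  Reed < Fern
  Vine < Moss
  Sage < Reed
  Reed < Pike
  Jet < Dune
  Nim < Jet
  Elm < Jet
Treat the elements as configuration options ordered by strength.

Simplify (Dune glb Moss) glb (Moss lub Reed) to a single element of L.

Fern

Dune ∧ Moss = Fern
Moss ∨ Reed = Moss
Fern ∧ Moss = Fern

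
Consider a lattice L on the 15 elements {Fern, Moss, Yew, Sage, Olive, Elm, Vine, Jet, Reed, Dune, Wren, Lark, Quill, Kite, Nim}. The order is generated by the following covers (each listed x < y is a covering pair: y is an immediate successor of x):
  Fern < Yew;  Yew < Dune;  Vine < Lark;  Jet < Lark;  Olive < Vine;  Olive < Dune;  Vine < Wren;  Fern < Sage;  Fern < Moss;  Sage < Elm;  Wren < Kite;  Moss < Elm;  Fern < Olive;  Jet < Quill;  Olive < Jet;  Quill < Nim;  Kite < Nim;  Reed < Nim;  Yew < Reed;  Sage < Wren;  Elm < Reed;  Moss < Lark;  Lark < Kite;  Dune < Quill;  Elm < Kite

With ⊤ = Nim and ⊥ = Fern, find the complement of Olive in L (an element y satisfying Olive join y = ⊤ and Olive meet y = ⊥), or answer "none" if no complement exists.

Need y with Olive ∨ y = Nim and Olive ∧ y = Fern.
Checking each element gives: Reed.

Reed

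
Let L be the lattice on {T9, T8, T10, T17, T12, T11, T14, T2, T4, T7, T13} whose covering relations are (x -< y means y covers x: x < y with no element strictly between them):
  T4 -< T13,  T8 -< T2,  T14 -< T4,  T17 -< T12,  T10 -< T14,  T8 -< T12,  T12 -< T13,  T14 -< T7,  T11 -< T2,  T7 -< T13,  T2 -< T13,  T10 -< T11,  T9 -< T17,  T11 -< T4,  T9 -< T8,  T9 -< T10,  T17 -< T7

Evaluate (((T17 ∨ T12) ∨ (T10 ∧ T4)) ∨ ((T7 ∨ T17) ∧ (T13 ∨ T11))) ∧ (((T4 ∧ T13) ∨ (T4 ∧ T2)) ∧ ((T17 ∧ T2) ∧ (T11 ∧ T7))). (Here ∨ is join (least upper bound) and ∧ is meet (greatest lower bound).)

T17 ∨ T12 = T12
T10 ∧ T4 = T10
T12 ∨ T10 = T13
T7 ∨ T17 = T7
T13 ∨ T11 = T13
T7 ∧ T13 = T7
T13 ∨ T7 = T13
T4 ∧ T13 = T4
T4 ∧ T2 = T11
T4 ∨ T11 = T4
T17 ∧ T2 = T9
T11 ∧ T7 = T10
T9 ∧ T10 = T9
T4 ∧ T9 = T9
T13 ∧ T9 = T9

T9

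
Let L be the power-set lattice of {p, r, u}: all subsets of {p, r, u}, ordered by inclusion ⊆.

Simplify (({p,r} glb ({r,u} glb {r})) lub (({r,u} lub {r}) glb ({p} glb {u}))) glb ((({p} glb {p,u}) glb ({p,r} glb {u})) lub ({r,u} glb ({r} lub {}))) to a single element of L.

{r}

{r,u} ∧ {r} = {r}
{p,r} ∧ {r} = {r}
{r,u} ∨ {r} = {r,u}
{p} ∧ {u} = {}
{r,u} ∧ {} = {}
{r} ∨ {} = {r}
{p} ∧ {p,u} = {p}
{p,r} ∧ {u} = {}
{p} ∧ {} = {}
{r} ∨ {} = {r}
{r,u} ∧ {r} = {r}
{} ∨ {r} = {r}
{r} ∧ {r} = {r}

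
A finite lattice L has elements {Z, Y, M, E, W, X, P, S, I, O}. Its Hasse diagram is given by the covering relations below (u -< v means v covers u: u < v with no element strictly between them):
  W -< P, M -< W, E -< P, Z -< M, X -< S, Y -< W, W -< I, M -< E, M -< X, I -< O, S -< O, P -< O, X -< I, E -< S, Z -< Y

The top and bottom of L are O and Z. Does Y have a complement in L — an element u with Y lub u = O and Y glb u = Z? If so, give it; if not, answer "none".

S

Need u with Y ∨ u = O and Y ∧ u = Z.
Checking each element gives: S.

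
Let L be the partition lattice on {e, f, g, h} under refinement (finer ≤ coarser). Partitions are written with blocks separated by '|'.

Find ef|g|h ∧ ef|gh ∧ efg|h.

ef|g|h

Common lower bounds of {ef|g|h, ef|gh, efg|h}: ef|g|h, e|f|g|h.
The greatest among these is ef|g|h.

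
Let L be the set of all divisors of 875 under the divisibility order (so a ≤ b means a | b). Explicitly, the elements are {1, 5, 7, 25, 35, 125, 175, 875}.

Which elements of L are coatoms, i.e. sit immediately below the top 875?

125, 175

The coatoms are exactly the elements covered by 875: 125, 175.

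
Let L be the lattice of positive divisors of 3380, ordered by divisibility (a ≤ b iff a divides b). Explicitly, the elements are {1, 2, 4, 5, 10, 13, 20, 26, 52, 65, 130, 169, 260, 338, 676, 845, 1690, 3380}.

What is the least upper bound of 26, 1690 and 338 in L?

1690

Common upper bounds of {26, 1690, 338}: 1690, 3380.
The least among these is 1690.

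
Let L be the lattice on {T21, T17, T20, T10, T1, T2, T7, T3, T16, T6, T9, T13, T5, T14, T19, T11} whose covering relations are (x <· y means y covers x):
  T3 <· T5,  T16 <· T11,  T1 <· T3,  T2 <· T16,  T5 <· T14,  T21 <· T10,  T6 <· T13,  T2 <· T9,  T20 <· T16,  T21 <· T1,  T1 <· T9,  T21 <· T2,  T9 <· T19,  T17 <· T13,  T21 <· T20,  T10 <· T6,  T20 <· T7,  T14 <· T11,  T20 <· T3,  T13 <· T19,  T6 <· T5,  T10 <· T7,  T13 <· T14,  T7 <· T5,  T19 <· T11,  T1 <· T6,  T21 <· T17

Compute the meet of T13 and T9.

Common lower bounds of {T13, T9}: T1, T21.
The greatest among these is T1.

T1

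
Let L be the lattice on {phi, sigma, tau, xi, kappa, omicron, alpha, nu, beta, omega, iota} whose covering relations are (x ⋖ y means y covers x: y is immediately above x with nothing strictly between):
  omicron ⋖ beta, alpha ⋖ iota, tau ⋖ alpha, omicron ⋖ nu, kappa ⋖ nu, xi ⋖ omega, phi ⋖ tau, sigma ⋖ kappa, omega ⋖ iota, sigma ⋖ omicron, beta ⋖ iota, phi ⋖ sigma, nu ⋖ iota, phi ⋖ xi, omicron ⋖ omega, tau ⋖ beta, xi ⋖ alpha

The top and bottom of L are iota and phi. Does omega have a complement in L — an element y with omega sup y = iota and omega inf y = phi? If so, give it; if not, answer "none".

tau

Need y with omega ∨ y = iota and omega ∧ y = phi.
Checking each element gives: tau.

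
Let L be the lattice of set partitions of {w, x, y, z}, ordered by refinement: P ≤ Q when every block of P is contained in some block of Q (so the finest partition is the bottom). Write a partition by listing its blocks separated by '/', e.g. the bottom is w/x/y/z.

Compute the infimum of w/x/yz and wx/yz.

The meet (common refinement) of w/x/yz and wx/yz intersects blocks pairwise, giving w/x/yz.

w/x/yz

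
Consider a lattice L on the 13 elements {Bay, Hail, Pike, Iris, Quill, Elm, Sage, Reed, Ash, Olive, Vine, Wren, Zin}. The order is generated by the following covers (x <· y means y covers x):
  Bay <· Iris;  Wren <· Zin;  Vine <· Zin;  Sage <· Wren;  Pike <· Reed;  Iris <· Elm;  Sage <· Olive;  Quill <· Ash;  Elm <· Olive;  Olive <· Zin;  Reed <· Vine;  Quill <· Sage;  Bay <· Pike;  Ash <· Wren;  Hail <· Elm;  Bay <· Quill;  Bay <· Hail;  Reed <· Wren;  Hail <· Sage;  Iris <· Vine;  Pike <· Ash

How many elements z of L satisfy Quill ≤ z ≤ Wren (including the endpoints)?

The interval [Quill, Wren] = {Ash, Quill, Sage, Wren}, which has 4 elements.

4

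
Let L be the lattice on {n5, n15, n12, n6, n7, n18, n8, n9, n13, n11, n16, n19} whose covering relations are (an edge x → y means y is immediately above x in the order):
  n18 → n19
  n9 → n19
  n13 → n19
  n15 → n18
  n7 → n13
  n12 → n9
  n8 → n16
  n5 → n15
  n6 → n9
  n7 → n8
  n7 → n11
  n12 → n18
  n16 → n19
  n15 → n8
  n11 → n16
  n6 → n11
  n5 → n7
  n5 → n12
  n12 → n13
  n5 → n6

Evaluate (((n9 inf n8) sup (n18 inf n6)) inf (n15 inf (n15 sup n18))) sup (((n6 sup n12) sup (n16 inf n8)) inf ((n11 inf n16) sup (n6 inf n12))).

n11

n9 ∧ n8 = n5
n18 ∧ n6 = n5
n5 ∨ n5 = n5
n15 ∨ n18 = n18
n15 ∧ n18 = n15
n5 ∧ n15 = n5
n6 ∨ n12 = n9
n16 ∧ n8 = n8
n9 ∨ n8 = n19
n11 ∧ n16 = n11
n6 ∧ n12 = n5
n11 ∨ n5 = n11
n19 ∧ n11 = n11
n5 ∨ n11 = n11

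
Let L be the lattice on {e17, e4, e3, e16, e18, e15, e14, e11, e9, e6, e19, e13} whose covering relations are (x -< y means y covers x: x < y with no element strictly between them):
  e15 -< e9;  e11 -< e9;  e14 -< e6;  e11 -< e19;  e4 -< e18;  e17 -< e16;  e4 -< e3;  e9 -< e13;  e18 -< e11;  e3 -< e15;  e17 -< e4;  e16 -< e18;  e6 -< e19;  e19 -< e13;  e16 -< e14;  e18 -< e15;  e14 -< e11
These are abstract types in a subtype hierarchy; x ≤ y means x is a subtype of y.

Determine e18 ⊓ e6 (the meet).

e16

Common lower bounds of {e18, e6}: e16, e17.
The greatest among these is e16.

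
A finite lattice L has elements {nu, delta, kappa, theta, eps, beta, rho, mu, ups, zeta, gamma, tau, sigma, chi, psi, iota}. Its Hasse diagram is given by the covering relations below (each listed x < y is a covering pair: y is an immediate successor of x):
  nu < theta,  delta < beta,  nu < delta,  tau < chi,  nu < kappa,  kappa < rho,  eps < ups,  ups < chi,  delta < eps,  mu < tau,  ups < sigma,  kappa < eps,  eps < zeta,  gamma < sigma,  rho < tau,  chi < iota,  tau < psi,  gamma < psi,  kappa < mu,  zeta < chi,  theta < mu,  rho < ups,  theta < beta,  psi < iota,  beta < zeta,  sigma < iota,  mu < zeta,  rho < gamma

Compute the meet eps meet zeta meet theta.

nu

Common lower bounds of {eps, zeta, theta}: nu.
The greatest among these is nu.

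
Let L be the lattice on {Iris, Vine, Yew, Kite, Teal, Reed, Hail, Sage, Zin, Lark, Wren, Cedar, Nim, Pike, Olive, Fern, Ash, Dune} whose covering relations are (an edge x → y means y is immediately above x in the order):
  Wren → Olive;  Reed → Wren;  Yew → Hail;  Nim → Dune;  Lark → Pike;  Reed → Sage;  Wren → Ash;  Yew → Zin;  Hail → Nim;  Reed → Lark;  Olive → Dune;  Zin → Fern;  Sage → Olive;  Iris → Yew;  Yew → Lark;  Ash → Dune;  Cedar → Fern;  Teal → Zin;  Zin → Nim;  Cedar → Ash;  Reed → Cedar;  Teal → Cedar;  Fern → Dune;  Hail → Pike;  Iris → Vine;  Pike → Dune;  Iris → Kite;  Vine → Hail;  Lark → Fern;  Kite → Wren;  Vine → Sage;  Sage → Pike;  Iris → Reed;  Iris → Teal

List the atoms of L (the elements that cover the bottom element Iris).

Kite, Reed, Teal, Vine, Yew

The atoms are exactly the elements that cover Iris: Kite, Reed, Teal, Vine, Yew.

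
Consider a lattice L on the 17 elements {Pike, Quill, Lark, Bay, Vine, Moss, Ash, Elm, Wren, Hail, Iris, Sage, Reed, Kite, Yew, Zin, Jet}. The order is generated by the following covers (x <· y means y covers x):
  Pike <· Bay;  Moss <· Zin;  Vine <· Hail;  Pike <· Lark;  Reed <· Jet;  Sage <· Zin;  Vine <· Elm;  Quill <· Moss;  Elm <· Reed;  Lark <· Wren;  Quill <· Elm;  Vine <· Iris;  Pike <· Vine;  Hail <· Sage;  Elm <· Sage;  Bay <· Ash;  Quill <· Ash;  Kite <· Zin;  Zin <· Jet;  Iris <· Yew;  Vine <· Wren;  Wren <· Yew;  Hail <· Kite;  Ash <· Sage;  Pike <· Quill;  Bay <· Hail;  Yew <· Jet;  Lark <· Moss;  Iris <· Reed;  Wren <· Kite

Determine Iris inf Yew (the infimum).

Common lower bounds of {Iris, Yew}: Iris, Pike, Vine.
The greatest among these is Iris.

Iris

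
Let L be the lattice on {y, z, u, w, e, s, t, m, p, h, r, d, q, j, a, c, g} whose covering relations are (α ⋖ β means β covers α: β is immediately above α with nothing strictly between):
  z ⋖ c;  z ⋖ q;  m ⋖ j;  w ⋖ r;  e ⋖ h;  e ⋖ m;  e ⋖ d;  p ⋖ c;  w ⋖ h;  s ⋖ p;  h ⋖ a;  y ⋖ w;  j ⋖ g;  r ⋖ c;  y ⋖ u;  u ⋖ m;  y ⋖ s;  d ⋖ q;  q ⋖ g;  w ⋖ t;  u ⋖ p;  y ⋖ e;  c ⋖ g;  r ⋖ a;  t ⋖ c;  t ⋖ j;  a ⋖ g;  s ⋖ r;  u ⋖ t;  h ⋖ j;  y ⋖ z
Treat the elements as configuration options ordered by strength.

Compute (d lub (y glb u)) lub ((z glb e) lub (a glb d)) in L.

d

y ∧ u = y
d ∨ y = d
z ∧ e = y
a ∧ d = e
y ∨ e = e
d ∨ e = d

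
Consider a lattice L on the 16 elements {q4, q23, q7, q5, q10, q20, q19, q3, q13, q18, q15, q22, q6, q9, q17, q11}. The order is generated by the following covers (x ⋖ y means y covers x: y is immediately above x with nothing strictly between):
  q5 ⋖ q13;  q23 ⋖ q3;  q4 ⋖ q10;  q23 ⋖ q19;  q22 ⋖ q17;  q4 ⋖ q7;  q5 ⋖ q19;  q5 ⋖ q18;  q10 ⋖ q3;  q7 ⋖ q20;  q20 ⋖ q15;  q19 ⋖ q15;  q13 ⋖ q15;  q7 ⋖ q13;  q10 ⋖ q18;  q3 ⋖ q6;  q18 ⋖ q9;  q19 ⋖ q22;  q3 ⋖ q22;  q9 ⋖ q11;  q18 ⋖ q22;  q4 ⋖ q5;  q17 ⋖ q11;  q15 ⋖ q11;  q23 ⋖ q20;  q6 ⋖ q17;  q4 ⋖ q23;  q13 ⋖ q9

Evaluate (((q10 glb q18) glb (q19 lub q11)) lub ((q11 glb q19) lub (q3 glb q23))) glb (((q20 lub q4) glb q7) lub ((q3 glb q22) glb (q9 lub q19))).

q22

q10 ∧ q18 = q10
q19 ∨ q11 = q11
q10 ∧ q11 = q10
q11 ∧ q19 = q19
q3 ∧ q23 = q23
q19 ∨ q23 = q19
q10 ∨ q19 = q22
q20 ∨ q4 = q20
q20 ∧ q7 = q7
q3 ∧ q22 = q3
q9 ∨ q19 = q11
q3 ∧ q11 = q3
q7 ∨ q3 = q11
q22 ∧ q11 = q22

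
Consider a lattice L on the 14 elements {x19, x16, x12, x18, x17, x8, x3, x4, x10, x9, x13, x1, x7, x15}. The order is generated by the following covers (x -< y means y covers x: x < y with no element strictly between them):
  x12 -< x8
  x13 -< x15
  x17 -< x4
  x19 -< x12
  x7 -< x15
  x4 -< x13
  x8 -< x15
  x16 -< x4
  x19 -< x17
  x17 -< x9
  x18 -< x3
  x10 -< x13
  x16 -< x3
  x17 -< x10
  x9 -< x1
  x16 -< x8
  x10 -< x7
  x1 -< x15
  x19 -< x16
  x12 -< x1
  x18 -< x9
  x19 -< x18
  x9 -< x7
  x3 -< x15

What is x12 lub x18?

x1

Common upper bounds of {x12, x18}: x1, x15.
The least among these is x1.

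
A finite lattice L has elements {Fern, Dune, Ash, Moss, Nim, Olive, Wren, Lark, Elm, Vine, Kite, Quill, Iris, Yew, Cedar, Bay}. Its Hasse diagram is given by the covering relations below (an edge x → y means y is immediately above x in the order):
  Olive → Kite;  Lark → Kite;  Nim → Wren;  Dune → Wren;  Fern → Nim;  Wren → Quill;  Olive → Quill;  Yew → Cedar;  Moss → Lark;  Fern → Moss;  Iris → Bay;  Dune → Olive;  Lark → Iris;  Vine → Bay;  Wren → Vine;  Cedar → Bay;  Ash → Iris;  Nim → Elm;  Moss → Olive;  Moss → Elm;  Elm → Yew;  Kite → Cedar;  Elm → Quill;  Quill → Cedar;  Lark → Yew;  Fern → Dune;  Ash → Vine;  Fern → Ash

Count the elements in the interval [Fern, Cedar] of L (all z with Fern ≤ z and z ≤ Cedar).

The interval [Fern, Cedar] = {Cedar, Dune, Elm, Fern, Kite, Lark, Moss, Nim, Olive, Quill, Wren, Yew}, which has 12 elements.

12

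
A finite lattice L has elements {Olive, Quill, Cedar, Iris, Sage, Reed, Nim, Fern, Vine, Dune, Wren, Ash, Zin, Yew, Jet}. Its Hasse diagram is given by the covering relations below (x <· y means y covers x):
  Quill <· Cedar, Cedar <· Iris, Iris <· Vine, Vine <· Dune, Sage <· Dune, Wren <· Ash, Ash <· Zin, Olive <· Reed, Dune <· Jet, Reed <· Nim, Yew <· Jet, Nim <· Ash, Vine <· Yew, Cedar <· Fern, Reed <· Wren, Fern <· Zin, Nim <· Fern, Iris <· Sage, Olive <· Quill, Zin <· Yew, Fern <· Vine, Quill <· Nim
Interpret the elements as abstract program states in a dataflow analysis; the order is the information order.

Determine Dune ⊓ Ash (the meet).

Common lower bounds of {Dune, Ash}: Nim, Olive, Quill, Reed.
The greatest among these is Nim.

Nim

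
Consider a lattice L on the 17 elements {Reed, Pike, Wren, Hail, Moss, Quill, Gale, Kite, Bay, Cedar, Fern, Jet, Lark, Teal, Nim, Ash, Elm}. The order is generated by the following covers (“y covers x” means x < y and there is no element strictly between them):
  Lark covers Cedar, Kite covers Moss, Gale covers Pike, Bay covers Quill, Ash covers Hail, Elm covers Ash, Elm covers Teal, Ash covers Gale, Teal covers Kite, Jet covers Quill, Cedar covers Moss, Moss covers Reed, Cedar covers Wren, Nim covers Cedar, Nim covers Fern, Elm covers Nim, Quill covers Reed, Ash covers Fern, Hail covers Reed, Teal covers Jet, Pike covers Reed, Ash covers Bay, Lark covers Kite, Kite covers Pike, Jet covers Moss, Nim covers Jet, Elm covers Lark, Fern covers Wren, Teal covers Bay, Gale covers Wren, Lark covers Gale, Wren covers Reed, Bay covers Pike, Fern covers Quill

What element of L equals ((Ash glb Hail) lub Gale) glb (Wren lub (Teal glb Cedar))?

Wren

Ash ∧ Hail = Hail
Hail ∨ Gale = Ash
Teal ∧ Cedar = Moss
Wren ∨ Moss = Cedar
Ash ∧ Cedar = Wren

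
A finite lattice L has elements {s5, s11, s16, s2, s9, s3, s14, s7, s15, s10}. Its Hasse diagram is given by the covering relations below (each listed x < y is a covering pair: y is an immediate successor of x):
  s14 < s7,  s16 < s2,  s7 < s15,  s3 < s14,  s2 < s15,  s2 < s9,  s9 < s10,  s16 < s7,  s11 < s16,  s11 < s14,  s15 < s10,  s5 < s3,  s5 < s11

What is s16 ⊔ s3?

s7

Common upper bounds of {s16, s3}: s10, s15, s7.
The least among these is s7.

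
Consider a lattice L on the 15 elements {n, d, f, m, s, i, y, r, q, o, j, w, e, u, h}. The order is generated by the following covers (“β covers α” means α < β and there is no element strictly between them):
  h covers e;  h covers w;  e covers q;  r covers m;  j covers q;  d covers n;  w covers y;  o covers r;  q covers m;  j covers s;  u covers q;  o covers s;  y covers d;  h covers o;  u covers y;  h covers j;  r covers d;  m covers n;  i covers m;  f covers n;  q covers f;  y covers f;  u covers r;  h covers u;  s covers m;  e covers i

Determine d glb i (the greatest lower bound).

Common lower bounds of {d, i}: n.
The greatest among these is n.

n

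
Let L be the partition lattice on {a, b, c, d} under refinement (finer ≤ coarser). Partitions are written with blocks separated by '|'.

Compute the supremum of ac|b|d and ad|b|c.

Common upper bounds of {ac|b|d, ad|b|c}: abcd, acd|b.
The least among these is acd|b.

acd|b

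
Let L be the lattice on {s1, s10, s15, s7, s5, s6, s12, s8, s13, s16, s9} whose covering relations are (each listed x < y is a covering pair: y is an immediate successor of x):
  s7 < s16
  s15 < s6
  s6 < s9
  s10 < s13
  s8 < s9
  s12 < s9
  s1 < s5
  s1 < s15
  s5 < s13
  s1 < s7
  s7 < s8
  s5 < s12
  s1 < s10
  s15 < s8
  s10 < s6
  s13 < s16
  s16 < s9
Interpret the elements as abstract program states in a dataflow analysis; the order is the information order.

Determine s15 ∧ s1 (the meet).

s1

Common lower bounds of {s15, s1}: s1.
The greatest among these is s1.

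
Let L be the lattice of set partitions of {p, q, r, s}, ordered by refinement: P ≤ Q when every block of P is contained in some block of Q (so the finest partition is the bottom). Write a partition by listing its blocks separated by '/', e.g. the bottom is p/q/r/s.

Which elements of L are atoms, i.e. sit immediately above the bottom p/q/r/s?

p/q/rs, p/qr/s, p/qs/r, pq/r/s, pr/q/s, ps/q/r

The atoms are exactly the elements that cover p/q/r/s: p/q/rs, p/qr/s, p/qs/r, pq/r/s, pr/q/s, ps/q/r.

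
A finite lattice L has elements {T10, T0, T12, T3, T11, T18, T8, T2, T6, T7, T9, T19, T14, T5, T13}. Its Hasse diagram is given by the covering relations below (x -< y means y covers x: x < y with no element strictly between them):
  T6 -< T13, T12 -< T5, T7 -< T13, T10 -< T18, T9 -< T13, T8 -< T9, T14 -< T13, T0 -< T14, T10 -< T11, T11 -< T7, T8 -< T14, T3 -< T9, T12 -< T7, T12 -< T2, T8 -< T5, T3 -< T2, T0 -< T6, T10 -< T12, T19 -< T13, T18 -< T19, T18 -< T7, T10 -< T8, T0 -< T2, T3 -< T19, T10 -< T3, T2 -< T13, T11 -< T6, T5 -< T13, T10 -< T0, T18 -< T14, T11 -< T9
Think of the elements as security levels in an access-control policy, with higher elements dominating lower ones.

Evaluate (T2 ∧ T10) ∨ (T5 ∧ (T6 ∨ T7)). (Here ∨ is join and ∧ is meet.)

T2 ∧ T10 = T10
T6 ∨ T7 = T13
T5 ∧ T13 = T5
T10 ∨ T5 = T5

T5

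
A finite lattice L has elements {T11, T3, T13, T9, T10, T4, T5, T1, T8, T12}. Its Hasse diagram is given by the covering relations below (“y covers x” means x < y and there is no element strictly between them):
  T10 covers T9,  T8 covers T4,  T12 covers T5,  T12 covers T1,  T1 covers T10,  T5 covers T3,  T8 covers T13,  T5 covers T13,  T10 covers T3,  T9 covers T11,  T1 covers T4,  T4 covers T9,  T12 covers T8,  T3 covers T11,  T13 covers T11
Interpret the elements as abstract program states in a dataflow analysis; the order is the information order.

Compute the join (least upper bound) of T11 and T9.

T9

Common upper bounds of {T11, T9}: T1, T10, T12, T4, T8, T9.
The least among these is T9.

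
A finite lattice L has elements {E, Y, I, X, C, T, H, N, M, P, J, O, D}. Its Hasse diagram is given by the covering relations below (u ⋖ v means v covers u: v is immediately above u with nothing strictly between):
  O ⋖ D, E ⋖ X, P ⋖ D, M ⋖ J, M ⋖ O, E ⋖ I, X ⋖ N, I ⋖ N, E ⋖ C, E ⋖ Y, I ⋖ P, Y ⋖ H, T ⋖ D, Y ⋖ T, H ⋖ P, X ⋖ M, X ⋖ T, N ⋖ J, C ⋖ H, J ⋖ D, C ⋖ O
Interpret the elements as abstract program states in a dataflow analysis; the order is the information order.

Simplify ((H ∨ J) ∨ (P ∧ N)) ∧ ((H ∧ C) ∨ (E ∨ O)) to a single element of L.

O

H ∨ J = D
P ∧ N = I
D ∨ I = D
H ∧ C = C
E ∨ O = O
C ∨ O = O
D ∧ O = O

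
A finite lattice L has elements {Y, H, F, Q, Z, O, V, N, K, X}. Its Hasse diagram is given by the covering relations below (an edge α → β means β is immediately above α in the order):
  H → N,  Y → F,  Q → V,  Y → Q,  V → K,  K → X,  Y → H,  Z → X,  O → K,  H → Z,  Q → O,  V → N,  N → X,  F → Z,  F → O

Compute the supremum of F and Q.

O

Common upper bounds of {F, Q}: K, O, X.
The least among these is O.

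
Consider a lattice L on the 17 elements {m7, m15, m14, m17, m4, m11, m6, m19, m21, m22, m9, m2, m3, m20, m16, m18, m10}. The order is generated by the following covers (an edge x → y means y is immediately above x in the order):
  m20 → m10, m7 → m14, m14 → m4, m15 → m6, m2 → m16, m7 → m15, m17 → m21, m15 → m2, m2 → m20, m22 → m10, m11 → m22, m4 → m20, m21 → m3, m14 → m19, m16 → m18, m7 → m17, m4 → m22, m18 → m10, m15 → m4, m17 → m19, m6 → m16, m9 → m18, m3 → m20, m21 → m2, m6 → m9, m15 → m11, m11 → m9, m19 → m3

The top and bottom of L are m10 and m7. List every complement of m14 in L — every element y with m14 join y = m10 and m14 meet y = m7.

Need y with m14 ∨ y = m10 and m14 ∧ y = m7.
Checking each element gives: m16, m18, m6, m9.

m16, m18, m6, m9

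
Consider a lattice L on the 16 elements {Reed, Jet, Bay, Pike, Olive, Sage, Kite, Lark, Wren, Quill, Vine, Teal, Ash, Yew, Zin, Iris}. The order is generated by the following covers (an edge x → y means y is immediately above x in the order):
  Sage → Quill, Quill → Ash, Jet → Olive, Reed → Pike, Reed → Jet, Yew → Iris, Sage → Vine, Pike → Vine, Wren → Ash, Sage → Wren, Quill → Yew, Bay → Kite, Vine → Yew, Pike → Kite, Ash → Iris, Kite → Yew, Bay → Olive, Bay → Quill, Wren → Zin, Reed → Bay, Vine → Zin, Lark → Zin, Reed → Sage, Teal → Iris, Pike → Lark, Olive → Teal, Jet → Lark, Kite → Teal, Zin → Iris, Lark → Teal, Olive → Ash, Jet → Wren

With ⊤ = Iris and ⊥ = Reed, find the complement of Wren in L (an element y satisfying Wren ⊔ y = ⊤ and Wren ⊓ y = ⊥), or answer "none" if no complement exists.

Kite

Need y with Wren ∨ y = Iris and Wren ∧ y = Reed.
Checking each element gives: Kite.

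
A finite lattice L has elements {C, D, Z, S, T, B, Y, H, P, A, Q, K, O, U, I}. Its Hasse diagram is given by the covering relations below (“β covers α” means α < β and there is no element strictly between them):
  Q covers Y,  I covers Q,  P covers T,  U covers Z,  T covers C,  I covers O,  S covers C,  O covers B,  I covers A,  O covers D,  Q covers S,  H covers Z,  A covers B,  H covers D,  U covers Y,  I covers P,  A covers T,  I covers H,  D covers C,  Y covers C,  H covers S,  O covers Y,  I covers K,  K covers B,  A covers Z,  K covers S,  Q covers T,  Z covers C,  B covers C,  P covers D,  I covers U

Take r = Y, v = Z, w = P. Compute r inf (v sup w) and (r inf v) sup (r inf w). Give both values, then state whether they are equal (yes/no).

v sup w = I, so r inf (v sup w) = Y inf I = Y.
r inf v = C and r inf w = C, so (r inf v) sup (r inf w) = C sup C = C.
Equal: no.

Y; C; no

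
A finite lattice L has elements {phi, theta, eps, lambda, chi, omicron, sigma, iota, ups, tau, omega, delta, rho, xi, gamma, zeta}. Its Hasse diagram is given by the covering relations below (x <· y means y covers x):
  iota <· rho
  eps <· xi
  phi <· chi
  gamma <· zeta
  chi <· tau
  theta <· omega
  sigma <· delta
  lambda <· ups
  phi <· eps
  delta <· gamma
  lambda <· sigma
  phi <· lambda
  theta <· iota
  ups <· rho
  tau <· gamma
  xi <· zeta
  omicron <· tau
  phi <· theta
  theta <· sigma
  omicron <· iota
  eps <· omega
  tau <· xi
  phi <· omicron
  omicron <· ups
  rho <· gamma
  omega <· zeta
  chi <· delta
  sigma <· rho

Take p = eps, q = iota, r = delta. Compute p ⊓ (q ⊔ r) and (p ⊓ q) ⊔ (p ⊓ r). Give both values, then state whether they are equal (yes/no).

phi; phi; yes

q ⊔ r = gamma, so p ⊓ (q ⊔ r) = eps ⊓ gamma = phi.
p ⊓ q = phi and p ⊓ r = phi, so (p ⊓ q) ⊔ (p ⊓ r) = phi ⊔ phi = phi.
Equal: yes.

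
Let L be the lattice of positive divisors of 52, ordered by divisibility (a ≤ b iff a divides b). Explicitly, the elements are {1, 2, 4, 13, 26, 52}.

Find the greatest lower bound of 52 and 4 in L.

4

In the divisibility order, the meet is the greatest common divisor: gcd(52, 4) = 4.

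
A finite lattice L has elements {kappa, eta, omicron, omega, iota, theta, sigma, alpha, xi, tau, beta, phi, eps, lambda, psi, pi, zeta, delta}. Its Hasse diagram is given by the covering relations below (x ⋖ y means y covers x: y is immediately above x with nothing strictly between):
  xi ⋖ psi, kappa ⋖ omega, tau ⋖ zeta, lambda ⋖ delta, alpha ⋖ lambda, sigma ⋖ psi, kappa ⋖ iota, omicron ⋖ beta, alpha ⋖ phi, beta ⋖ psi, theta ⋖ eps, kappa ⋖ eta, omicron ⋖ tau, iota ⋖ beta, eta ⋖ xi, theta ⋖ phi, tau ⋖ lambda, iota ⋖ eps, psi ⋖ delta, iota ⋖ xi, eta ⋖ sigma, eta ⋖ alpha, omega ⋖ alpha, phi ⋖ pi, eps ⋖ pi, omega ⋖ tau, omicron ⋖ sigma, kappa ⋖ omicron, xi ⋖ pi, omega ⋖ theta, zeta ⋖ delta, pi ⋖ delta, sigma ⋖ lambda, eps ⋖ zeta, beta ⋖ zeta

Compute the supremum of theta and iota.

Common upper bounds of {theta, iota}: delta, eps, pi, zeta.
The least among these is eps.

eps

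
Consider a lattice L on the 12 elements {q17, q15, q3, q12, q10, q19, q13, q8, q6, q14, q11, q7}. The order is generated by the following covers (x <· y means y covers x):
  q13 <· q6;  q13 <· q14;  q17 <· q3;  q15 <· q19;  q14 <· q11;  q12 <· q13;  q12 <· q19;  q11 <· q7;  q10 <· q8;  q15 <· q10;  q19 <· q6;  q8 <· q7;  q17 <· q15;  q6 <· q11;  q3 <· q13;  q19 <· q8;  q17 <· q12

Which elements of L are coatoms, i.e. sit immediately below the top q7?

The coatoms are exactly the elements covered by q7: q11, q8.

q11, q8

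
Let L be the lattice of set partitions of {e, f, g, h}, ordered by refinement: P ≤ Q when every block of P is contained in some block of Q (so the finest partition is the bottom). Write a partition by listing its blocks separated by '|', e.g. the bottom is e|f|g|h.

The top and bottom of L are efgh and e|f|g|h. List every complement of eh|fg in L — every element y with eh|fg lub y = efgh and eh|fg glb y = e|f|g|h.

Need y with eh|fg ∨ y = efgh and eh|fg ∧ y = e|f|g|h.
Checking each element gives: ef|gh, ef|g|h, eg|fh, eg|f|h, e|fh|g, e|f|gh.

ef|gh, ef|g|h, eg|fh, eg|f|h, e|fh|g, e|f|gh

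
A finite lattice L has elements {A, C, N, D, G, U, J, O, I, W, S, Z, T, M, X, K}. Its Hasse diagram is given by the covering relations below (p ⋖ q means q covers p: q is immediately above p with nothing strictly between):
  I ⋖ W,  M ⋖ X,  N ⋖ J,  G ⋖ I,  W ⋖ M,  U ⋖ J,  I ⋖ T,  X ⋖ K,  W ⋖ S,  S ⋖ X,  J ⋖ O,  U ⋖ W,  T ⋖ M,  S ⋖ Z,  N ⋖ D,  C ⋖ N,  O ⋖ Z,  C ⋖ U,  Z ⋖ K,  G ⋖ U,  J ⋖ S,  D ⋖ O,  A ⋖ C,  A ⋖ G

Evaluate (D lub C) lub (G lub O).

D ∨ C = D
G ∨ O = O
D ∨ O = O

O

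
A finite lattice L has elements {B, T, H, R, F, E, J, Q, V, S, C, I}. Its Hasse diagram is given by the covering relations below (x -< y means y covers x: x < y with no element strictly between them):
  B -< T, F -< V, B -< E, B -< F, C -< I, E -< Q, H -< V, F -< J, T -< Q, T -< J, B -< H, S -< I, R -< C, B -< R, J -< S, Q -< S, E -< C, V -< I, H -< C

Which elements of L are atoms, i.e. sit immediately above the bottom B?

E, F, H, R, T

The atoms are exactly the elements that cover B: E, F, H, R, T.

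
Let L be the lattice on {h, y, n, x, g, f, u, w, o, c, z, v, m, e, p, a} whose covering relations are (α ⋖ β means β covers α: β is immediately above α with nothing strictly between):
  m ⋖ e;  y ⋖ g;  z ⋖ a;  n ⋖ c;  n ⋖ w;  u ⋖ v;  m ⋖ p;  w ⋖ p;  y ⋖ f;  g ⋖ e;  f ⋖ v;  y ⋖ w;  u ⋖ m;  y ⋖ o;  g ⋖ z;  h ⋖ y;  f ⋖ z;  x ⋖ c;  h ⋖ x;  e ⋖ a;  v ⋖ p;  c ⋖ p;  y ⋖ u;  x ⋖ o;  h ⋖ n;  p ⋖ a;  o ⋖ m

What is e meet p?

Common lower bounds of {e, p}: h, m, o, u, x, y.
The greatest among these is m.

m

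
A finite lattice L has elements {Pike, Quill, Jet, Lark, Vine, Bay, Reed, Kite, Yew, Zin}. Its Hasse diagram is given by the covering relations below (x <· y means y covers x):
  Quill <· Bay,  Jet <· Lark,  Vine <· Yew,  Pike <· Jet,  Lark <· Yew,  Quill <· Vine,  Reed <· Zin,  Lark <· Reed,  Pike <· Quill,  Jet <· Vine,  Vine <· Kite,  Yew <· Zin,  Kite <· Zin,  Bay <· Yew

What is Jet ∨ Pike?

Common upper bounds of {Jet, Pike}: Jet, Kite, Lark, Reed, Vine, Yew, Zin.
The least among these is Jet.

Jet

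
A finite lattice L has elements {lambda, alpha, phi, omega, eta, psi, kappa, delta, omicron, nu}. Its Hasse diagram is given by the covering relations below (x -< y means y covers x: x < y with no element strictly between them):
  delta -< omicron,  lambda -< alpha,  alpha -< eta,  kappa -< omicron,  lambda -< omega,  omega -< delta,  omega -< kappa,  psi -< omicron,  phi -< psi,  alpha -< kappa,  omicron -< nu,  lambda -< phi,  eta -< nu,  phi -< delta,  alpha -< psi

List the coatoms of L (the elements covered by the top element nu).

The coatoms are exactly the elements covered by nu: eta, omicron.

eta, omicron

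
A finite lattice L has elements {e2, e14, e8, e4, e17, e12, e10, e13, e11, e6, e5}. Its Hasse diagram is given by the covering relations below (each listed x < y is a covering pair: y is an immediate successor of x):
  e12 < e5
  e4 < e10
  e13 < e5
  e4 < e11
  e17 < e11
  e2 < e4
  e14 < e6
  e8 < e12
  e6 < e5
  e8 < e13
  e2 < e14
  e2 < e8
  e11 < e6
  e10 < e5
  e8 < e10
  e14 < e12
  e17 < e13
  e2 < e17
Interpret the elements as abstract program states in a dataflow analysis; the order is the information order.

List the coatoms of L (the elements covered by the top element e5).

e10, e12, e13, e6

The coatoms are exactly the elements covered by e5: e10, e12, e13, e6.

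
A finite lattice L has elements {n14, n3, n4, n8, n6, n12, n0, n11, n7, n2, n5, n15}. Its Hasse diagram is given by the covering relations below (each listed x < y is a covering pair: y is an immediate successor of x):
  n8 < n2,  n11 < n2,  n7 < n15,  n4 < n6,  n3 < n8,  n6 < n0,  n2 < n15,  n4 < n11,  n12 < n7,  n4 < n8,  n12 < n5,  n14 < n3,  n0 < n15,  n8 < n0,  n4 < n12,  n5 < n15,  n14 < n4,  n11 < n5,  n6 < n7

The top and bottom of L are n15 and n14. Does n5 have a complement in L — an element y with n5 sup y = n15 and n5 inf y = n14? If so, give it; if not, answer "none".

Need y with n5 ∨ y = n15 and n5 ∧ y = n14.
Checking each element gives: n3.

n3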